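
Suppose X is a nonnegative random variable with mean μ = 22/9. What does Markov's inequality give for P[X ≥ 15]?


μ = E[X] = 22/9, a = 15.
Markov: P[X ≥ 15] ≤ μ/a = (22/9)/15 = 22/135.
Numerically: ≈ 0.1630.
(Since a = 15 > μ = 2.4444, the bound 22/135 is < 1 and informative.)

P[X ≥ 15] ≤ 22/135 ≈ 0.1630.


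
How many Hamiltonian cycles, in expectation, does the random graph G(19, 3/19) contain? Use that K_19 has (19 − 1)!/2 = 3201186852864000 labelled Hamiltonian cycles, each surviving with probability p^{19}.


K_19 has (19 − 1)!/2 = 3201186852864000 labelled Hamiltonian cycles.
For each such Hamiltonian cycle H, let X_H = 1 if all 19 edges of H are present in G. Then P[X_H = 1] = p^{19} = (3/19)^{19} = 1162261467/1978419655660313589123979.
Summing the indicators: E[X] = Σ_H E[X_H] = 3201186852864000 · p^{19} = 3201186852864000 · 1162261467/1978419655660313589123979 = 3720616127750825791488000/1978419655660313589123979.
Numerically: E[X] ≈ 1.8806.

E[X] = 3201186852864000 · (3/19)^{19} = 3720616127750825791488000/1978419655660313589123979 ≈ 1.8806.


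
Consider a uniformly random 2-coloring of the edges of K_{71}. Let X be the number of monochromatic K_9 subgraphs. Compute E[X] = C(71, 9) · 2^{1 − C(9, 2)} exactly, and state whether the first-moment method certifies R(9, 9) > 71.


E[X] = C(71, 9) · 2^{1 − 36} = 74473879480 · 2^{−35} = 74473879480/34359738368.
As a reduced fraction: E[X] = 9309234935/4294967296 ≈ 2.1674752.
Is E[X] < 1? NO.
Since E[X] ≥ 1, the first-moment bound is inconclusive at n = 71; it does NOT by itself certify R(9, 9) > 71.

E[X] = 9309234935/4294967296 ≈ 2.1674752; E[X] ≥ 1; first-moment method inconclusive here.


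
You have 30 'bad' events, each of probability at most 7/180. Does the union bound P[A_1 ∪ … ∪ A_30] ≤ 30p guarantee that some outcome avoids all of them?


Union bound: P[∪_{i=1}^{30} A_i] ≤ Σ_i P[A_i] ≤ 30·p = 30·(7/180) = 7/6.
Numerically: 7/6 ≈ 1.16667.
Is 7/6 < 1? NO.
Since the bound 7/6 is ≥ 1, the union bound is uninformative here; it does NOT by itself certify existence.

30·p = 7/6 ≈ 1.16667; existence NOT certified by the union bound.


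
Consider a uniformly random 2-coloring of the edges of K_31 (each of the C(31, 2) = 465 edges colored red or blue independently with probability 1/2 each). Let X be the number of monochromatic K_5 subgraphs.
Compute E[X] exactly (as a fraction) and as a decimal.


Let X = Σ_S X_S over the C(31, 5) = 169911 subsets S of size 5, where X_S = 1 if the K_5 on S is monochromatic.
For a fixed S, the K_5 on S has C(5, 2) = 10 edges. P[all 10 edges red] = (1/2)^10, and likewise for blue, so P[monochromatic] = 2·(1/2)^10 = 2^{1 − 10} = 1/512.
Summing: E[X] = C(31, 5) · 2^{1 − 10} = 169911 · 1/512 = 169911/512.
Numerically: E[X] ≈ 331.85742.

E[X] = C(31,5)·2^(1−C(5,2)) = 169911/512 ≈ 331.85742.


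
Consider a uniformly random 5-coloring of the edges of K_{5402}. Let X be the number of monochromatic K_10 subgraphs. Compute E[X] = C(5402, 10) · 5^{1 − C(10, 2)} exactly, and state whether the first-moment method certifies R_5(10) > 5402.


E[X] = C(5402, 10) · 5^{1 − 45} = 5783128765113072203495407534935 · 5^{−44} = 5783128765113072203495407534935/5684341886080801486968994140625.
As a reduced fraction: E[X] = 1156625753022614440699081506987/1136868377216160297393798828125 ≈ 1.017379.
Is E[X] < 1? NO.
Since E[X] ≥ 1, the first-moment bound is inconclusive at n = 5402; it does NOT by itself certify R_5(10) > 5402.

E[X] = 1156625753022614440699081506987/1136868377216160297393798828125 ≈ 1.017379; E[X] ≥ 1; first-moment method inconclusive here.


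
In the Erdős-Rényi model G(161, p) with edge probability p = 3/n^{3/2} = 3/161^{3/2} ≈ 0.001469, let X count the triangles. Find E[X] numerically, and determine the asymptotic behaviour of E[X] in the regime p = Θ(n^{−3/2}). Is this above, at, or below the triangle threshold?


Number of potential triangles: C(161, 3) = 682640.
Each occurs with probability p³ ≈ (0.001469)³ ≈ 3.166995e-09.
By linearity: E[X] = C(161, 3)·p³ ≈ 682640 · 3.166995e-09 ≈ 0.0022.
Since α = 3/2 > 1, p = c/n^{3/2} = o(1/n) is below the triangle threshold p ~ 1/n. Asymptotically E[X] ~ (c³/6)·n^{3(1−α)} = (3³/6)·n^{-1.5} → 0, so by Markov's inequality G has no triangles w.h.p.

E[X] ≈ 0.0022; in regime p = Θ(1/n^{3/2}) E[X] tends to 0 (below the triangle threshold p ~ 1/n).


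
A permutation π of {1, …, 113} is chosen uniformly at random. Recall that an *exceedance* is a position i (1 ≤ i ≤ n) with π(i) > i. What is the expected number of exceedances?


Write X = Σ_{i=1}^{113} X_i, where X_i = 1_{π(i) > i}.
For each fixed i, π(i) is uniform over {1, …, 113} (marginal of a uniform permutation), so P[π(i) > i] = (n − i)/n. Summing: Σ_{i=1}^{113} (n − i)/n = (0 + 1 + … + 112)/113 = 113(113 − 1)/(2·113) = (113 − 1)/2.
Hence E[X] = Σ_{i=1}^{113} (113 − i)/113 = 56 ≈ 56.0000.

E[X] = 56 = 56.0000.


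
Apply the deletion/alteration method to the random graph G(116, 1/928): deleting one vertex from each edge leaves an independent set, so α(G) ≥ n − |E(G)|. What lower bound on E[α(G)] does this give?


E[|E(G)|] = C(116, 2)·p = 6670 · (1/928) = 115/16.
E[α(G)] ≥ n − E[|E(G)|] = 116 − 115/16 = 1741/16.
Numerically: ≈ 108.812.
(This is only a lower bound; the true E[α(G)] may be larger.)

E[α(G)] ≥ 1741/16 ≈ 108.812.


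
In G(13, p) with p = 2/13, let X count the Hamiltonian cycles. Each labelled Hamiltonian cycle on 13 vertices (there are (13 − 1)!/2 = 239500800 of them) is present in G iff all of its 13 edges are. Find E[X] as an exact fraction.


K_13 has (13 − 1)!/2 = 239500800 labelled Hamiltonian cycles.
For each such Hamiltonian cycle H, let X_H = 1 if all 13 edges of H are present in G. Then P[X_H = 1] = p^{13} = (2/13)^{13} = 8192/302875106592253.
Summing the indicators: E[X] = Σ_H E[X_H] = 239500800 · p^{13} = 239500800 · 8192/302875106592253 = 1961990553600/302875106592253.
Numerically: E[X] ≈ 0.00647789.

E[X] = 239500800 · (2/13)^{13} = 1961990553600/302875106592253 ≈ 0.00647789.


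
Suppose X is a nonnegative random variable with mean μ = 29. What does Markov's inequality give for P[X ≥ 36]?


μ = E[X] = 29, a = 36.
Markov: P[X ≥ 36] ≤ μ/a = (29)/36 = 29/36.
Numerically: ≈ 0.80556.
(Since a = 36 > μ = 29.00000, the bound 29/36 is < 1 and informative.)

P[X ≥ 36] ≤ 29/36 ≈ 0.80556.


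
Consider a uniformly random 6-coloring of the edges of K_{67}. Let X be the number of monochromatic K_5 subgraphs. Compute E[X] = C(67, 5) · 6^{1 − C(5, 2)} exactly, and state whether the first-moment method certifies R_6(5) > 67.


E[X] = C(67, 5) · 6^{1 − 10} = 9657648 · 6^{−9} = 9657648/10077696.
As a reduced fraction: E[X] = 67067/69984 ≈ 0.958319.
Is E[X] < 1? YES.
Since E[X] < 1, there exists a 6-coloring of K_{67} with no monochromatic K_5; hence R_6(5) > 67.

E[X] = 67067/69984 ≈ 0.958319; E[X] < 1, so R_6(5) > 67.


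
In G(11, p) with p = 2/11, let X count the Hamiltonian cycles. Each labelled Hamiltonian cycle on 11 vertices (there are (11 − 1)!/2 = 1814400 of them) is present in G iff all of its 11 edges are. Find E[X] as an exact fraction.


K_11 has (11 − 1)!/2 = 1814400 labelled Hamiltonian cycles.
For each such Hamiltonian cycle H, let X_H = 1 if all 11 edges of H are present in G. Then P[X_H = 1] = p^{11} = (2/11)^{11} = 2048/285311670611.
Summing the indicators: E[X] = Σ_H E[X_H] = 1814400 · p^{11} = 1814400 · 2048/285311670611 = 3715891200/285311670611.
Numerically: E[X] ≈ 0.013024.

E[X] = 1814400 · (2/11)^{11} = 3715891200/285311670611 ≈ 0.013024.


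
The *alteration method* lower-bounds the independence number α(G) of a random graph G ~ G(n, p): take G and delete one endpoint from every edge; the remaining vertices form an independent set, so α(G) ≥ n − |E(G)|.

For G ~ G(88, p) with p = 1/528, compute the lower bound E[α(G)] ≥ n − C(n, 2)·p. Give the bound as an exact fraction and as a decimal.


E[|E(G)|] = C(88, 2)·p = 3828 · (1/528) = 29/4.
E[α(G)] ≥ n − E[|E(G)|] = 88 − 29/4 = 323/4.
Numerically: ≈ 80.750.
(This is only a lower bound; the true E[α(G)] may be larger.)

E[α(G)] ≥ 323/4 ≈ 80.750.


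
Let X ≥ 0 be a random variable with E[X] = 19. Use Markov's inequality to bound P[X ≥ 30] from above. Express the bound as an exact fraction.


μ = E[X] = 19, a = 30.
Markov: P[X ≥ 30] ≤ μ/a = (19)/30 = 19/30.
Numerically: ≈ 0.633333.
(Since a = 30 > μ = 19.000000, the bound 19/30 is < 1 and informative.)

P[X ≥ 30] ≤ 19/30 ≈ 0.633333.


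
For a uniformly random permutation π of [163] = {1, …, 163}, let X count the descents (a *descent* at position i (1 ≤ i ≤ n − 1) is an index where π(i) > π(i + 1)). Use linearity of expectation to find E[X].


Write X = Σ X_I over i = 1, …, 162, with X_I the indicator of one descent.
There are 162 indicators.
For each fixed i, the pair (π(i), π(i+1)) is a uniformly random ordered pair of distinct values from {1, …, 163}; by symmetry P[π(i) > π(i+1)] = 1/2.
By linearity: E[X] = 162 · (1/2) = (163 − 1) · (1/2) = 81 ≈ 81.0000.

E[X] = 81 = 81.0000.


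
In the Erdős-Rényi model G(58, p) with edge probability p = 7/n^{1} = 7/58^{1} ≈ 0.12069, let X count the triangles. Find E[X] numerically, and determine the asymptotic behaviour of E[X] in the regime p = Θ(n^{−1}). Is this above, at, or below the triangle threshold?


Number of potential triangles: C(58, 3) = 30856.
Each occurs with probability p³ ≈ (0.12069)³ ≈ 1.7579647e-03.
By linearity: E[X] = C(58, 3)·p³ ≈ 30856 · 1.7579647e-03 ≈ 54.24376.
Here α = 1, so p = 7/n is exactly at the triangle threshold p ~ 1/n. Asymptotically E[X] → c³/6 = 7³/6 = 343/6 ≈ 57.16667, a bounded constant. In this regime the triangle count is asymptotically Poisson(c³/6).

E[X] ≈ 54.24376; in regime p = Θ(1/n^{1}) E[X] stays bounded (at the triangle threshold p ~ 1/n).


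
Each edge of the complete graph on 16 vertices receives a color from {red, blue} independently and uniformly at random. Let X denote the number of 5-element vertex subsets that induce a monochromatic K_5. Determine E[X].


Let X = Σ_S X_S over the C(16, 5) = 4368 subsets S of size 5, where X_S = 1 if the K_5 on S is monochromatic.
For a fixed S, the K_5 on S has C(5, 2) = 10 edges. P[all 10 edges red] = (1/2)^10, and likewise for blue, so P[monochromatic] = 2·(1/2)^10 = 2^{1 − 10} = 1/512.
Summing: E[X] = C(16, 5) · 2^{1 − 10} = 4368 · 1/512 = 273/32.
Numerically: E[X] ≈ 8.5312.

E[X] = C(16,5)·2^(1−C(5,2)) = 273/32 ≈ 8.5312.


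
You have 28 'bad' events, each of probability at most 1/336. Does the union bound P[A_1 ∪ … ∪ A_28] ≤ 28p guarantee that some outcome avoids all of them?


Union bound: P[∪_{i=1}^{28} A_i] ≤ Σ_i P[A_i] ≤ 28·p = 28·(1/336) = 1/12.
Numerically: 1/12 ≈ 0.0833.
Is 1/12 < 1? YES.
Since P[∪ A_i] ≤ 1/12 < 1, the complement has P[∩ A_i^c] ≥ 1 − 1/12 = 11/12 > 0, so some outcome avoids every A_i.

28·p = 1/12 ≈ 0.0833; existence CERTIFIED by the union bound.


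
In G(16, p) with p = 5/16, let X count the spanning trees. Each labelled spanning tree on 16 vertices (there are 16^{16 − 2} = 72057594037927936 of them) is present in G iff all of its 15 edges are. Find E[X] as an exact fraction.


K_16 has 16^{16 − 2} = 72057594037927936 labelled spanning trees.
For each such spanning tree H, let X_H = 1 if all 15 edges of H are present in G. Then P[X_H = 1] = p^{15} = (5/16)^{15} = 30517578125/1152921504606846976.
By linearity: E[X] = Σ_H E[X_H] = 72057594037927936 · p^{15} = 72057594037927936 · 30517578125/1152921504606846976 = 30517578125/16.
Numerically: E[X] ≈ 1.9073e+09.

E[X] = 72057594037927936 · (5/16)^{15} = 30517578125/16 ≈ 1.9073e+09.


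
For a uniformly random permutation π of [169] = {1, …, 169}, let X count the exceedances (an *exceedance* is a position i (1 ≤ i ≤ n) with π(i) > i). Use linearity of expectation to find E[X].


Write X = Σ_{i=1}^{169} X_i, where X_i = 1_{π(i) > i}.
For each fixed i, π(i) is uniform over {1, …, 169} (marginal of a uniform permutation), so P[π(i) > i] = (n − i)/n. Summing: Σ_{i=1}^{169} (n − i)/n = (0 + 1 + … + 168)/169 = 169(169 − 1)/(2·169) = (169 − 1)/2.
Hence E[X] = Σ_{i=1}^{169} (169 − i)/169 = 84 ≈ 84.000000.

E[X] = 84 = 84.000000.


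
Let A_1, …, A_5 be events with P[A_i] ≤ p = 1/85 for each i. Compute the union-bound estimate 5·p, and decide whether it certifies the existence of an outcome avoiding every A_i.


Union bound: P[∪_{i=1}^{5} A_i] ≤ Σ_i P[A_i] ≤ 5·p = 5·(1/85) = 1/17.
Numerically: 1/17 ≈ 0.0588.
Is 1/17 < 1? YES.
Since P[∪ A_i] ≤ 1/17 < 1, the complement has P[∩ A_i^c] ≥ 1 − 1/17 = 16/17 > 0, so some outcome avoids every A_i.

5·p = 1/17 ≈ 0.0588; existence CERTIFIED by the union bound.


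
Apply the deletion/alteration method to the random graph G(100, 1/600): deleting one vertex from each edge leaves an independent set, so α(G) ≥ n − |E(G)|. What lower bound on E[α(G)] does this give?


E[|E(G)|] = C(100, 2)·p = 4950 · (1/600) = 33/4.
E[α(G)] ≥ n − E[|E(G)|] = 100 − 33/4 = 367/4.
Numerically: ≈ 91.750000.
(This is only a lower bound; the true E[α(G)] may be larger.)

E[α(G)] ≥ 367/4 ≈ 91.750000.


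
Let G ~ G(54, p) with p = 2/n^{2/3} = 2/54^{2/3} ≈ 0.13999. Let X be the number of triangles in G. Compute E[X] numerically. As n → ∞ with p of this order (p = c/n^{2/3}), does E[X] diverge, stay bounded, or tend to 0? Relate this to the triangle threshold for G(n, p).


Number of potential triangles: C(54, 3) = 24804.
Each occurs with probability p³ ≈ (0.13999)³ ≈ 2.7434842e-03.
By linearity: E[X] = C(54, 3)·p³ ≈ 24804 · 2.7434842e-03 ≈ 68.04938.
Since α = 2/3 < 1, p = c/n^{2/3} ≫ 1/n is above the triangle threshold p ~ 1/n. Asymptotically E[X] ~ (c³/6)·n^{3(1−α)} = (2³/6)·n^{1} → ∞; triangles are abundant w.h.p.

E[X] ≈ 68.04938; in regime p = Θ(1/n^{2/3}) E[X] diverges (above the triangle threshold p ~ 1/n).


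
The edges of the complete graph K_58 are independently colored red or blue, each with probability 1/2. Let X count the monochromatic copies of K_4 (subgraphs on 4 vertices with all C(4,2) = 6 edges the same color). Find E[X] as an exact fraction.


Let X = Σ_S X_S over the C(58, 4) = 424270 subsets S of size 4, where X_S = 1 if the K_4 on S is monochromatic.
For a fixed S, the K_4 on S has C(4, 2) = 6 edges. P[all 6 edges red] = (1/2)^6, and likewise for blue, so P[monochromatic] = 2·(1/2)^6 = 2^{1 − 6} = 1/32.
Summing: E[X] = C(58, 4) · 2^{1 − 6} = 424270 · 1/32 = 212135/16.
Numerically: E[X] ≈ 13258.438.

E[X] = C(58,4)·2^(1−C(4,2)) = 212135/16 ≈ 13258.438.


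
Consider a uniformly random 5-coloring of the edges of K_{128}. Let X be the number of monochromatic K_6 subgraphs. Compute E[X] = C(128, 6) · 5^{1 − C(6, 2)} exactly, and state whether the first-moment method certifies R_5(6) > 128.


E[X] = C(128, 6) · 5^{1 − 15} = 5423611200 · 5^{−14} = 5423611200/6103515625.
As a reduced fraction: E[X] = 216944448/244140625 ≈ 0.8886045.
Is E[X] < 1? YES.
Since E[X] < 1, there exists a 5-coloring of K_{128} with no monochromatic K_6; hence R_5(6) > 128.

E[X] = 216944448/244140625 ≈ 0.8886045; E[X] < 1, so R_5(6) > 128.


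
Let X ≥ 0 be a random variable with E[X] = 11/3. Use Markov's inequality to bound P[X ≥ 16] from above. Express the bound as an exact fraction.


μ = E[X] = 11/3, a = 16.
Markov: P[X ≥ 16] ≤ μ/a = (11/3)/16 = 11/48.
Numerically: ≈ 0.229.
(Since a = 16 > μ = 3.667, the bound 11/48 is < 1 and informative.)

P[X ≥ 16] ≤ 11/48 ≈ 0.229.


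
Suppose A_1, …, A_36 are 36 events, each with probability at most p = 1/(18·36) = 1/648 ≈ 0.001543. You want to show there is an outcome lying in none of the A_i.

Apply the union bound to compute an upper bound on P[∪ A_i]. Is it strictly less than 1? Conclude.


Union bound: P[∪_{i=1}^{36} A_i] ≤ Σ_i P[A_i] ≤ 36·p = 36·(1/648) = 1/18.
Numerically: 1/18 ≈ 0.055556.
Is 1/18 < 1? YES.
Since P[∪ A_i] ≤ 1/18 < 1, the complement has P[∩ A_i^c] ≥ 1 − 1/18 = 17/18 > 0, so some outcome avoids every A_i.

36·p = 1/18 ≈ 0.055556; existence CERTIFIED by the union bound.


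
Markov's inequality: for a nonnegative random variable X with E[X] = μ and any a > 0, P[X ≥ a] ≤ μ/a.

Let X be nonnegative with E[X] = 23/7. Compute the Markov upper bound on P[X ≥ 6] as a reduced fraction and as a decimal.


μ = E[X] = 23/7, a = 6.
Markov: P[X ≥ 6] ≤ μ/a = (23/7)/6 = 23/42.
Numerically: ≈ 0.547619.
(Since a = 6 > μ = 3.285714, the bound 23/42 is < 1 and informative.)

P[X ≥ 6] ≤ 23/42 ≈ 0.547619.


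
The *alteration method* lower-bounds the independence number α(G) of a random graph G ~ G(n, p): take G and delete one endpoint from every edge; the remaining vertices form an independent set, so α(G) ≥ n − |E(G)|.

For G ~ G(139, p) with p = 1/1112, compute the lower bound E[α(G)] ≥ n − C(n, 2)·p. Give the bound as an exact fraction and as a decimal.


E[|E(G)|] = C(139, 2)·p = 9591 · (1/1112) = 69/8.
E[α(G)] ≥ n − E[|E(G)|] = 139 − 69/8 = 1043/8.
Numerically: ≈ 130.375.
(This is only a lower bound; the true E[α(G)] may be larger.)

E[α(G)] ≥ 1043/8 ≈ 130.375.


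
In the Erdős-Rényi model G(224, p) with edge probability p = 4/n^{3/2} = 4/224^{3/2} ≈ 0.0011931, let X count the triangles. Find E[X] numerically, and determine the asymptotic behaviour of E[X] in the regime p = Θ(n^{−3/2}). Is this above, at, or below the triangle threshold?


Number of potential triangles: C(224, 3) = 1848224.
Each occurs with probability p³ ≈ (0.0011931)³ ≈ 1.6984935e-09.
By linearity: E[X] = C(224, 3)·p³ ≈ 1848224 · 1.6984935e-09 ≈ 0.00314.
Since α = 3/2 > 1, p = c/n^{3/2} = o(1/n) is below the triangle threshold p ~ 1/n. Asymptotically E[X] ~ (c³/6)·n^{3(1−α)} = (4³/6)·n^{-1.5} → 0, so by Markov's inequality G has no triangles w.h.p.

E[X] ≈ 0.00314; in regime p = Θ(1/n^{3/2}) E[X] tends to 0 (below the triangle threshold p ~ 1/n).


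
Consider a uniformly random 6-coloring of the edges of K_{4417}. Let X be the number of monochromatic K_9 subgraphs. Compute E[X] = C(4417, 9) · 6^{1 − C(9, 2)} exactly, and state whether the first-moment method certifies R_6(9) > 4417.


E[X] = C(4417, 9) · 6^{1 − 36} = 1749208766098544225331185560 · 6^{−35} = 1749208766098544225331185560/1719070799748422591028658176.
As a reduced fraction: E[X] = 218651095762318028166398195/214883849968552823878582272 ≈ 1.01753.
Is E[X] < 1? NO.
Since E[X] ≥ 1, the first-moment bound is inconclusive at n = 4417; it does NOT by itself certify R_6(9) > 4417.

E[X] = 218651095762318028166398195/214883849968552823878582272 ≈ 1.01753; E[X] ≥ 1; first-moment method inconclusive here.


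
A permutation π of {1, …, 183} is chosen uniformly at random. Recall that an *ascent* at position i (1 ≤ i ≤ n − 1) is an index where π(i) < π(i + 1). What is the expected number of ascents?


Write X = Σ X_I over i = 1, …, 182, with X_I the indicator of one ascent.
There are 182 indicators.
For each fixed i, the pair (π(i), π(i+1)) is a uniformly random ordered pair of distinct values from {1, …, 183}; by symmetry P[π(i) < π(i+1)] = 1/2.
By linearity: E[X] = 182 · (1/2) = (183 − 1) · (1/2) = 91 ≈ 91.0000.

E[X] = 91 = 91.0000.


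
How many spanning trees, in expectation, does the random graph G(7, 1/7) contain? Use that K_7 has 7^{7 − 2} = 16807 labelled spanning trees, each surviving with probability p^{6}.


K_7 has 7^{7 − 2} = 16807 labelled spanning trees.
For each such spanning tree H, let X_H = 1 if all 6 edges of H are present in G. Then P[X_H = 1] = p^{6} = (1/7)^{6} = 1/117649.
Summing the indicators: E[X] = Σ_H E[X_H] = 16807 · p^{6} = 16807 · 1/117649 = 1/7.
Numerically: E[X] ≈ 0.14286.

E[X] = 16807 · (1/7)^{6} = 1/7 ≈ 0.14286.


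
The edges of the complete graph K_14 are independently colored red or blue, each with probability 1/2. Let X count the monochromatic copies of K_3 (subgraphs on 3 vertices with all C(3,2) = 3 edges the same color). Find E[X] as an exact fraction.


Let X = Σ_S X_S over the C(14, 3) = 364 subsets S of size 3, where X_S = 1 if the K_3 on S is monochromatic.
For a fixed S, the K_3 on S has C(3, 2) = 3 edges. P[all 3 edges red] = (1/2)^3, and likewise for blue, so P[monochromatic] = 2·(1/2)^3 = 2^{1 − 3} = 1/4.
By linearity: E[X] = C(14, 3) · 2^{1 − 3} = 364 · 1/4 = 91.
Numerically: E[X] ≈ 91.000.

E[X] = C(14,3)·2^(1−C(3,2)) = 91 ≈ 91.000.


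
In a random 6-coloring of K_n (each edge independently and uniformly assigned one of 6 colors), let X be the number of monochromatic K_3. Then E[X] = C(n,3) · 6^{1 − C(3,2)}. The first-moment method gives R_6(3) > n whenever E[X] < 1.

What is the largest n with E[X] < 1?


We need C(n, 3) · 6^{1 − 3} < 1, i.e. C(n, 3) < 6^{3 − 1} = 36.
Check values of n near the boundary:
  n = 4: C(4, 3) = 4; 4 < 36? YES
  n = 5: C(5, 3) = 10; 10 < 36? YES
  n = 6: C(6, 3) = 20; 20 < 36? YES
  n = 7: C(7, 3) = 35; 35 < 36? YES
  n = 8: C(8, 3) = 56; 56 < 36? NO
The largest n with C(n, 3) < 36 is n = 7 (where E[X] = 35/36 ≈ 0.97222). Hence R_6(3) > 7, i.e. R_6(3) ≥ 8.

Largest n = 7; hence R_6(3) > 7.


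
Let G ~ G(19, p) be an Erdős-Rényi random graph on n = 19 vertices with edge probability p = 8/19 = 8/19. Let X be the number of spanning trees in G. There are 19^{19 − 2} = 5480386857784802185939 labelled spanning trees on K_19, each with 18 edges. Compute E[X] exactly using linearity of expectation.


K_19 has 19^{19 − 2} = 5480386857784802185939 labelled spanning trees.
For each such spanning tree H, let X_H = 1 if all 18 edges of H are present in G. Then P[X_H = 1] = p^{18} = (8/19)^{18} = 18014398509481984/104127350297911241532841.
By linearity of expectation: E[X] = Σ_H E[X_H] = 5480386857784802185939 · p^{18} = 5480386857784802185939 · 18014398509481984/104127350297911241532841 = 18014398509481984/19.
Numerically: E[X] ≈ 9.4813e+14.

E[X] = 5480386857784802185939 · (8/19)^{18} = 18014398509481984/19 ≈ 9.4813e+14.


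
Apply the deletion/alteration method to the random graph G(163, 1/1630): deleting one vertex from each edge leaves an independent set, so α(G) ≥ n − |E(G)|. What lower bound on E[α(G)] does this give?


E[|E(G)|] = C(163, 2)·p = 13203 · (1/1630) = 81/10.
E[α(G)] ≥ n − E[|E(G)|] = 163 − 81/10 = 1549/10.
Numerically: ≈ 154.900000.
(This is only a lower bound; the true E[α(G)] may be larger.)

E[α(G)] ≥ 1549/10 ≈ 154.900000.


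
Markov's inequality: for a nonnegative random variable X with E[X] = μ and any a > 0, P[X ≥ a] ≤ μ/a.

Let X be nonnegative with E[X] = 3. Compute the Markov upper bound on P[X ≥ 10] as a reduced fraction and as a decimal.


μ = E[X] = 3, a = 10.
Markov: P[X ≥ 10] ≤ μ/a = (3)/10 = 3/10.
Numerically: ≈ 0.300.
(Since a = 10 > μ = 3.000, the bound 3/10 is < 1 and informative.)

P[X ≥ 10] ≤ 3/10 ≈ 0.300.


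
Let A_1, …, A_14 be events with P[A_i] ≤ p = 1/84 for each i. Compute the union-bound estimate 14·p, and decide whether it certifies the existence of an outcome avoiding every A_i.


Union bound: P[∪_{i=1}^{14} A_i] ≤ Σ_i P[A_i] ≤ 14·p = 14·(1/84) = 1/6.
Numerically: 1/6 ≈ 0.1666667.
Is 1/6 < 1? YES.
Since P[∪ A_i] ≤ 1/6 < 1, the complement has P[∩ A_i^c] ≥ 1 − 1/6 = 5/6 > 0, so some outcome avoids every A_i.

14·p = 1/6 ≈ 0.1666667; existence CERTIFIED by the union bound.


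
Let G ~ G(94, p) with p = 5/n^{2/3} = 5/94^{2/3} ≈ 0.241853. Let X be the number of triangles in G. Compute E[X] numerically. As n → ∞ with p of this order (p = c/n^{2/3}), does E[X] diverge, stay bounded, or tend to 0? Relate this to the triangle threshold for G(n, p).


Number of potential triangles: C(94, 3) = 134044.
Each occurs with probability p³ ≈ (0.241853)³ ≈ 1.41466727e-02.
By linearity: E[X] = C(94, 3)·p³ ≈ 134044 · 1.41466727e-02 ≈ 1896.276596.
Since α = 2/3 < 1, p = c/n^{2/3} ≫ 1/n is above the triangle threshold p ~ 1/n. Asymptotically E[X] ~ (c³/6)·n^{3(1−α)} = (5³/6)·n^{1} → ∞; triangles are abundant w.h.p.

E[X] ≈ 1896.276596; in regime p = Θ(1/n^{2/3}) E[X] diverges (above the triangle threshold p ~ 1/n).


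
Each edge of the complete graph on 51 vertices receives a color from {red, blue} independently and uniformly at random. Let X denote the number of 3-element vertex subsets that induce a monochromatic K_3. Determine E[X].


Let X = Σ_S X_S over the C(51, 3) = 20825 subsets S of size 3, where X_S = 1 if the K_3 on S is monochromatic.
For a fixed S, the K_3 on S has C(3, 2) = 3 edges. P[all 3 edges red] = (1/2)^3, and likewise for blue, so P[monochromatic] = 2·(1/2)^3 = 2^{1 − 3} = 1/4.
By linearity of expectation: E[X] = C(51, 3) · 2^{1 − 3} = 20825 · 1/4 = 20825/4.
Numerically: E[X] ≈ 5206.2500.

E[X] = C(51,3)·2^(1−C(3,2)) = 20825/4 ≈ 5206.2500.


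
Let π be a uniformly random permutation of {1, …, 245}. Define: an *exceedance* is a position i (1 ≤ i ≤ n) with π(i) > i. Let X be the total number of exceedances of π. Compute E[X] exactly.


Write X = Σ_{i=1}^{245} X_i, where X_i = 1_{π(i) > i}.
For each fixed i, π(i) is uniform over {1, …, 245} (marginal of a uniform permutation), so P[π(i) > i] = (n − i)/n. Summing: Σ_{i=1}^{245} (n − i)/n = (0 + 1 + … + 244)/245 = 245(245 − 1)/(2·245) = (245 − 1)/2.
Hence E[X] = Σ_{i=1}^{245} (245 − i)/245 = 122 ≈ 122.00000.

E[X] = 122 = 122.00000.


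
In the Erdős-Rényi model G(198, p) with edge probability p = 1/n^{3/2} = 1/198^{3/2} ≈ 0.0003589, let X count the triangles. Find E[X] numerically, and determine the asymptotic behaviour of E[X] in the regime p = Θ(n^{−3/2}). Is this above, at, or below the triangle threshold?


Number of potential triangles: C(198, 3) = 1274196.
Each occurs with probability p³ ≈ (0.0003589)³ ≈ 4.623881e-11.
By linearity: E[X] = C(198, 3)·p³ ≈ 1274196 · 4.623881e-11 ≈ 0.0001.
Since α = 3/2 > 1, p = c/n^{3/2} = o(1/n) is below the triangle threshold p ~ 1/n. Asymptotically E[X] ~ (c³/6)·n^{3(1−α)} = (1³/6)·n^{-1.5} → 0, so by Markov's inequality G has no triangles w.h.p.

E[X] ≈ 0.0001; in regime p = Θ(1/n^{3/2}) E[X] tends to 0 (below the triangle threshold p ~ 1/n).


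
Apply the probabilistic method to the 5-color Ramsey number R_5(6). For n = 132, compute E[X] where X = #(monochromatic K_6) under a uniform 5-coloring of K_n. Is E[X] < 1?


E[X] = C(132, 6) · 5^{1 − 15} = 6547258432 · 5^{−14} = 6547258432/6103515625.
As a reduced fraction: E[X] = 6547258432/6103515625 ≈ 1.07270.
Is E[X] < 1? NO.
Since E[X] ≥ 1, the first-moment bound is inconclusive at n = 132; it does NOT by itself certify R_5(6) > 132.

E[X] = 6547258432/6103515625 ≈ 1.07270; E[X] ≥ 1; first-moment method inconclusive here.


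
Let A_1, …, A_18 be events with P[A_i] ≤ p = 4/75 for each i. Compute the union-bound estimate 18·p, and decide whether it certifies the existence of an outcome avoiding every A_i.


Union bound: P[∪_{i=1}^{18} A_i] ≤ Σ_i P[A_i] ≤ 18·p = 18·(4/75) = 24/25.
Numerically: 24/25 ≈ 0.96000.
Is 24/25 < 1? YES.
Since P[∪ A_i] ≤ 24/25 < 1, the complement has P[∩ A_i^c] ≥ 1 − 24/25 = 1/25 > 0, so some outcome avoids every A_i.

18·p = 24/25 ≈ 0.96000; existence CERTIFIED by the union bound.


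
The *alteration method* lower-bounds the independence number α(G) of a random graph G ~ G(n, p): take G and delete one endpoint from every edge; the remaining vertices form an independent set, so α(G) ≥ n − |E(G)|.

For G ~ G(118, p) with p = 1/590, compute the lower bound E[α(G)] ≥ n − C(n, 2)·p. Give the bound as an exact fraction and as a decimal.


E[|E(G)|] = C(118, 2)·p = 6903 · (1/590) = 117/10.
E[α(G)] ≥ n − E[|E(G)|] = 118 − 117/10 = 1063/10.
Numerically: ≈ 106.3000.
(This is only a lower bound; the true E[α(G)] may be larger.)

E[α(G)] ≥ 1063/10 ≈ 106.3000.


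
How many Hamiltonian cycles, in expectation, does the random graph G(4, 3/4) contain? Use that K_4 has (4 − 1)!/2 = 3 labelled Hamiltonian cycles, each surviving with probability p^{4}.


K_4 has (4 − 1)!/2 = 3 labelled Hamiltonian cycles.
For each such Hamiltonian cycle H, let X_H = 1 if all 4 edges of H are present in G. Then P[X_H = 1] = p^{4} = (3/4)^{4} = 81/256.
By linearity of expectation: E[X] = Σ_H E[X_H] = 3 · p^{4} = 3 · 81/256 = 243/256.
Numerically: E[X] ≈ 0.949.

E[X] = 3 · (3/4)^{4} = 243/256 ≈ 0.949.


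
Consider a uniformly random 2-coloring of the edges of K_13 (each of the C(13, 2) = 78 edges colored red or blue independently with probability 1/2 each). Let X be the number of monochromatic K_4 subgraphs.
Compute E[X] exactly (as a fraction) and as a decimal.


Let X = Σ_S X_S over the C(13, 4) = 715 subsets S of size 4, where X_S = 1 if the K_4 on S is monochromatic.
For a fixed S, the K_4 on S has C(4, 2) = 6 edges. P[all 6 edges red] = (1/2)^6, and likewise for blue, so P[monochromatic] = 2·(1/2)^6 = 2^{1 − 6} = 1/32.
By linearity: E[X] = C(13, 4) · 2^{1 − 6} = 715 · 1/32 = 715/32.
Numerically: E[X] ≈ 22.343750.

E[X] = C(13,4)·2^(1−C(4,2)) = 715/32 ≈ 22.343750.


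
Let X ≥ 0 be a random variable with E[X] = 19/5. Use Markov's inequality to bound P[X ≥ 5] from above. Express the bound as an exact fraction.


μ = E[X] = 19/5, a = 5.
Markov: P[X ≥ 5] ≤ μ/a = (19/5)/5 = 19/25.
Numerically: ≈ 0.760.
(Since a = 5 > μ = 3.800, the bound 19/25 is < 1 and informative.)

P[X ≥ 5] ≤ 19/25 ≈ 0.760.


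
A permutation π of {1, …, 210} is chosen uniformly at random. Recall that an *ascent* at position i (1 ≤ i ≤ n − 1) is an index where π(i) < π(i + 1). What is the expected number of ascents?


Write X = Σ X_I over i = 1, …, 209, with X_I the indicator of one ascent.
There are 209 indicators.
For each fixed i, the pair (π(i), π(i+1)) is a uniformly random ordered pair of distinct values from {1, …, 210}; by symmetry P[π(i) < π(i+1)] = 1/2.
By linearity: E[X] = 209 · (1/2) = (210 − 1) · (1/2) = 209/2 ≈ 104.500.

E[X] = 209/2 = 104.500.


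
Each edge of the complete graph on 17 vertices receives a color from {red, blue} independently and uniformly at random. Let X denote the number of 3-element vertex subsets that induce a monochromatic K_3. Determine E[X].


Let X = Σ_S X_S over the C(17, 3) = 680 subsets S of size 3, where X_S = 1 if the K_3 on S is monochromatic.
For a fixed S, the K_3 on S has C(3, 2) = 3 edges. P[all 3 edges red] = (1/2)^3, and likewise for blue, so P[monochromatic] = 2·(1/2)^3 = 2^{1 − 3} = 1/4.
Summing: E[X] = C(17, 3) · 2^{1 − 3} = 680 · 1/4 = 170.
Numerically: E[X] ≈ 170.000.

E[X] = C(17,3)·2^(1−C(3,2)) = 170 ≈ 170.000.


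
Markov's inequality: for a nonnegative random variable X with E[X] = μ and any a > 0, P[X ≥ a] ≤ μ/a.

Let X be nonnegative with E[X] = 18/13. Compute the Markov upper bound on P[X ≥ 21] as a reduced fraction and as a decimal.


μ = E[X] = 18/13, a = 21.
Markov: P[X ≥ 21] ≤ μ/a = (18/13)/21 = 6/91.
Numerically: ≈ 0.065934.
(Since a = 21 > μ = 1.384615, the bound 6/91 is < 1 and informative.)

P[X ≥ 21] ≤ 6/91 ≈ 0.065934.


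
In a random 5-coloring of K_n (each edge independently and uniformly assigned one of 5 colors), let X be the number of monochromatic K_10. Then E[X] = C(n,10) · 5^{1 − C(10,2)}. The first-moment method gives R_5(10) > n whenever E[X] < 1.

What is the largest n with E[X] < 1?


We need C(n, 10) · 5^{1 − 45} < 1, i.e. C(n, 10) < 5^{45 − 1} = 5684341886080801486968994140625.
Check values of n near the boundary:
  n = 5391: C(5391, 10) = 5666344714787188828795213697883; 5666344714787188828795213697883 < 5684341886080801486968994140625? YES
  n = 5392: C(5392, 10) = 5676873040158402483252283957448; 5676873040158402483252283957448 < 5684341886080801486968994140625? YES
  n = 5393: C(5393, 10) = 5687418968154238267170642278008; 5687418968154238267170642278008 < 5684341886080801486968994140625? NO
  n = 5394: C(5394, 10) = 5697982524930156243149785372878; 5697982524930156243149785372878 < 5684341886080801486968994140625? NO
  n = 5395: C(5395, 10) = 5708563736675616143322765475706; 5708563736675616143322765475706 < 5684341886080801486968994140625? NO
The largest n with C(n, 10) < 5684341886080801486968994140625 is n = 5392 (where E[X] = 5676873040158402483252283957448/5684341886080801486968994140625 ≈ 0.99869). Hence R_5(10) > 5392, i.e. R_5(10) ≥ 5393.

Largest n = 5392; hence R_5(10) > 5392.


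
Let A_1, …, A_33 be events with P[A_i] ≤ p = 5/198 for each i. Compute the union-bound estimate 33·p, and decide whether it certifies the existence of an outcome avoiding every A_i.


Union bound: P[∪_{i=1}^{33} A_i] ≤ Σ_i P[A_i] ≤ 33·p = 33·(5/198) = 5/6.
Numerically: 5/6 ≈ 0.8333333.
Is 5/6 < 1? YES.
Since P[∪ A_i] ≤ 5/6 < 1, the complement has P[∩ A_i^c] ≥ 1 − 5/6 = 1/6 > 0, so some outcome avoids every A_i.

33·p = 5/6 ≈ 0.8333333; existence CERTIFIED by the union bound.


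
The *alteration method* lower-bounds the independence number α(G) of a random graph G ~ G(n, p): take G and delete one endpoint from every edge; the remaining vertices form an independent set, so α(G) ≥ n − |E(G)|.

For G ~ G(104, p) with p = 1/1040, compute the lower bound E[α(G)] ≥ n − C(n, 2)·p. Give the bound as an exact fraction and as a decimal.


E[|E(G)|] = C(104, 2)·p = 5356 · (1/1040) = 103/20.
E[α(G)] ≥ n − E[|E(G)|] = 104 − 103/20 = 1977/20.
Numerically: ≈ 98.85000.
(This is only a lower bound; the true E[α(G)] may be larger.)

E[α(G)] ≥ 1977/20 ≈ 98.85000.


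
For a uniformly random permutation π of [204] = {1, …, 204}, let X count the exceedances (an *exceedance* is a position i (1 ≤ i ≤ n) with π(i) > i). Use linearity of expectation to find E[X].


Write X = Σ_{i=1}^{204} X_i, where X_i = 1_{π(i) > i}.
For each fixed i, π(i) is uniform over {1, …, 204} (marginal of a uniform permutation), so P[π(i) > i] = (n − i)/n. Summing: Σ_{i=1}^{204} (n − i)/n = (0 + 1 + … + 203)/204 = 204(204 − 1)/(2·204) = (204 − 1)/2.
Hence E[X] = Σ_{i=1}^{204} (204 − i)/204 = 203/2 ≈ 101.500000.

E[X] = 203/2 = 101.500000.


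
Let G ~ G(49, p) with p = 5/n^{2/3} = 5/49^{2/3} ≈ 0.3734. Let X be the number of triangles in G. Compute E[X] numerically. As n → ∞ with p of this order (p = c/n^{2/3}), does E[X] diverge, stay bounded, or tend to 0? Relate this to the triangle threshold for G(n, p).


Number of potential triangles: C(49, 3) = 18424.
Each occurs with probability p³ ≈ (0.3734)³ ≈ 5.206164e-02.
By linearity: E[X] = C(49, 3)·p³ ≈ 18424 · 5.206164e-02 ≈ 959.1837.
Since α = 2/3 < 1, p = c/n^{2/3} ≫ 1/n is above the triangle threshold p ~ 1/n. Asymptotically E[X] ~ (c³/6)·n^{3(1−α)} = (5³/6)·n^{1} → ∞; triangles are abundant w.h.p.

E[X] ≈ 959.1837; in regime p = Θ(1/n^{2/3}) E[X] diverges (above the triangle threshold p ~ 1/n).


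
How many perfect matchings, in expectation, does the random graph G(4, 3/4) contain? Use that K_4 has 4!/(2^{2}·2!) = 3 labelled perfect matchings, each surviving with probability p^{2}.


K_4 has 4!/(2^{2}·2!) = 3 labelled perfect matchings.
For each such perfect matching H, let X_H = 1 if all 2 edges of H are present in G. Then P[X_H = 1] = p^{2} = (3/4)^{2} = 9/16.
By linearity of expectation: E[X] = Σ_H E[X_H] = 3 · p^{2} = 3 · 9/16 = 27/16.
Numerically: E[X] ≈ 1.6875.

E[X] = 3 · (3/4)^{2} = 27/16 ≈ 1.6875.


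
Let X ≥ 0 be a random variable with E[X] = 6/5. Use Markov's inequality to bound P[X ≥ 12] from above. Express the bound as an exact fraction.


μ = E[X] = 6/5, a = 12.
Markov: P[X ≥ 12] ≤ μ/a = (6/5)/12 = 1/10.
Numerically: ≈ 0.1000.
(Since a = 12 > μ = 1.2000, the bound 1/10 is < 1 and informative.)

P[X ≥ 12] ≤ 1/10 ≈ 0.1000.


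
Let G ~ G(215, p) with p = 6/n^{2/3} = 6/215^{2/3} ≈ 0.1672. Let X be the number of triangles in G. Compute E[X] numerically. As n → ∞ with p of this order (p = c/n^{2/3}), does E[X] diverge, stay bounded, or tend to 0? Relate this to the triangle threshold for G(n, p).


Number of potential triangles: C(215, 3) = 1633355.
Each occurs with probability p³ ≈ (0.1672)³ ≈ 4.672796e-03.
By linearity: E[X] = C(215, 3)·p³ ≈ 1633355 · 4.672796e-03 ≈ 7632.3349.
Since α = 2/3 < 1, p = c/n^{2/3} ≫ 1/n is above the triangle threshold p ~ 1/n. Asymptotically E[X] ~ (c³/6)·n^{3(1−α)} = (6³/6)·n^{1} → ∞; triangles are abundant w.h.p.

E[X] ≈ 7632.3349; in regime p = Θ(1/n^{2/3}) E[X] diverges (above the triangle threshold p ~ 1/n).


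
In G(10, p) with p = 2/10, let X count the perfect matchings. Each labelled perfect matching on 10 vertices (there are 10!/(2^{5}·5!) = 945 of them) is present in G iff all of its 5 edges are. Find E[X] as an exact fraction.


K_10 has 10!/(2^{5}·5!) = 945 labelled perfect matchings.
For each such perfect matching H, let X_H = 1 if all 5 edges of H are present in G. Then P[X_H = 1] = p^{5} = (1/5)^{5} = 1/3125.
By linearity: E[X] = Σ_H E[X_H] = 945 · p^{5} = 945 · 1/3125 = 189/625.
Numerically: E[X] ≈ 0.3024.

E[X] = 945 · (1/5)^{5} = 189/625 ≈ 0.3024.


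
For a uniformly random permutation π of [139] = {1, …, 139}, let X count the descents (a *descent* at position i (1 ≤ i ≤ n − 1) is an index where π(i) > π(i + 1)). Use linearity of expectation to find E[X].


Write X = Σ X_I over i = 1, …, 138, with X_I the indicator of one descent.
There are 138 indicators.
For each fixed i, the pair (π(i), π(i+1)) is a uniformly random ordered pair of distinct values from {1, …, 139}; by symmetry P[π(i) > π(i+1)] = 1/2.
By linearity: E[X] = 138 · (1/2) = (139 − 1) · (1/2) = 69 ≈ 69.000.

E[X] = 69 = 69.000.


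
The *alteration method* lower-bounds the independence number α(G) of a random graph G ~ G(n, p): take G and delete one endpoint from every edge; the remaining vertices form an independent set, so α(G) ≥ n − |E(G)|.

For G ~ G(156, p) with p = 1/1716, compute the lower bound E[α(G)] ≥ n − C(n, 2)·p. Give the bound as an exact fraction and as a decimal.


E[|E(G)|] = C(156, 2)·p = 12090 · (1/1716) = 155/22.
E[α(G)] ≥ n − E[|E(G)|] = 156 − 155/22 = 3277/22.
Numerically: ≈ 148.954545.
(This is only a lower bound; the true E[α(G)] may be larger.)

E[α(G)] ≥ 3277/22 ≈ 148.954545.


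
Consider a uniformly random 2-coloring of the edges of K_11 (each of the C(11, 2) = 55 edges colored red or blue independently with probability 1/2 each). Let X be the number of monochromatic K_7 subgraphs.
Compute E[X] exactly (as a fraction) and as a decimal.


Let X = Σ_S X_S over the C(11, 7) = 330 subsets S of size 7, where X_S = 1 if the K_7 on S is monochromatic.
For a fixed S, the K_7 on S has C(7, 2) = 21 edges. P[all 21 edges red] = (1/2)^21, and likewise for blue, so P[monochromatic] = 2·(1/2)^21 = 2^{1 − 21} = 1/1048576.
By linearity: E[X] = C(11, 7) · 2^{1 − 21} = 330 · 1/1048576 = 165/524288.
Numerically: E[X] ≈ 0.0003.

E[X] = C(11,7)·2^(1−C(7,2)) = 165/524288 ≈ 0.0003.


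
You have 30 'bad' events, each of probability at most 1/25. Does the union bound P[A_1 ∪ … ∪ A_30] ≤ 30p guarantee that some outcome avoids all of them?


Union bound: P[∪_{i=1}^{30} A_i] ≤ Σ_i P[A_i] ≤ 30·p = 30·(1/25) = 6/5.
Numerically: 6/5 ≈ 1.200.
Is 6/5 < 1? NO.
Since the bound 6/5 is ≥ 1, the union bound is uninformative here; it does NOT by itself certify existence.

30·p = 6/5 ≈ 1.200; existence NOT certified by the union bound.


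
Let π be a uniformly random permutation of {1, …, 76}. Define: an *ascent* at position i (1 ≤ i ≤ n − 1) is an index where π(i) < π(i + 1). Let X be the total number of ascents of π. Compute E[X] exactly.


Write X = Σ X_I over i = 1, …, 75, with X_I the indicator of one ascent.
There are 75 indicators.
For each fixed i, the pair (π(i), π(i+1)) is a uniformly random ordered pair of distinct values from {1, …, 76}; by symmetry P[π(i) < π(i+1)] = 1/2.
By linearity: E[X] = 75 · (1/2) = (76 − 1) · (1/2) = 75/2 ≈ 37.5000.

E[X] = 75/2 = 37.5000.
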